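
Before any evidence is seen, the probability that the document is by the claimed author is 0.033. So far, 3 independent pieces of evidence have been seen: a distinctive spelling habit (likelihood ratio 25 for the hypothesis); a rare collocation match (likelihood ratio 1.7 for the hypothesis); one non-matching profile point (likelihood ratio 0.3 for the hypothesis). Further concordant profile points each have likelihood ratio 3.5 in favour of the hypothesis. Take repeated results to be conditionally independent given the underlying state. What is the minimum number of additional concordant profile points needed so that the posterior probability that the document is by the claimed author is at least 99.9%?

7

Prior odds = 0.033/0.967 = 33/967.
Combined Bayes factor of the evidence already in hand = 25 × 1.7 × 0.3 = 12.75.
Odds after that evidence = (33/967) × 12.75 = 1683/3868.
Target odds = 0.999/0.001 = 999.
Need 3.5ⁿ ≥ 999 ÷ (1683/3868) = 429348/187.
3.5⁶ = 1838.265625 falls short of 429348/187 but 3.5⁷ = 823543/128 reaches it, so n = 7.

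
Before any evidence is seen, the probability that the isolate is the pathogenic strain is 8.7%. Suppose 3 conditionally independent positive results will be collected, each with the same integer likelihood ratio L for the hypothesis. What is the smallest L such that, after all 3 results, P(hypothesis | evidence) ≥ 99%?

Prior odds = 0.087/0.913 = 87/913.
Target odds = 0.99/0.01 = 99.
Need L³ ≥ 99 ÷ (87/913) = 30129/29.
10³ = 1000 < 30129/29 ≤ 1331 = 11³, so L = 11.

11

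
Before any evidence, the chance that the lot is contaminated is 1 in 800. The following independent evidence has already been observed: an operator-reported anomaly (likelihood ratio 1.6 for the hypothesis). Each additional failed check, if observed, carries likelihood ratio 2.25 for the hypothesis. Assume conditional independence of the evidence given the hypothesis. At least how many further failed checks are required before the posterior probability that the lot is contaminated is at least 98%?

Prior odds = 0.00125/0.99875 = 1/799.
Bayes factor of the evidence already in hand = 1.6.
Odds after that evidence = (1/799) × 1.6 = 8/3995.
Target odds = 0.98/0.02 = 49.
Need 2.25ⁿ ≥ 49 ÷ (8/3995) = 24469.375.
2.25¹² ≈16834.1 falls short of 24469.375 but 2.25¹³ ≈37876.8 reaches it, so n = 13.

13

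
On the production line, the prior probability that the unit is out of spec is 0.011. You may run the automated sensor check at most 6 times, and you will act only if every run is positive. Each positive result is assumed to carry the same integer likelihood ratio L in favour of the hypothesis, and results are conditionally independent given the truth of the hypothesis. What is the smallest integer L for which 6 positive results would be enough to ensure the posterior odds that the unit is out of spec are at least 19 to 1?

4

Prior odds = 0.011/0.989 = 11/989.
Target odds = 19.
Need L⁶ ≥ 19 ÷ (11/989) = 18791/11.
3⁶ = 729 < 18791/11 ≤ 4096 = 4⁶, so L = 4.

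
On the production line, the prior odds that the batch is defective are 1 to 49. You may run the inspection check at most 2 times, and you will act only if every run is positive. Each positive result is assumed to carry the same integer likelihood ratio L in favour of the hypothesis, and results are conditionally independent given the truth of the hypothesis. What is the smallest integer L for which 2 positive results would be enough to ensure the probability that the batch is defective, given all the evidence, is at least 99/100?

Prior odds = 1/49.
Target odds = 0.99/0.01 = 99.
Need L² ≥ 99 ÷ (1/49) = 4851.
69² = 4761 < 4851 ≤ 4900 = 70², so L = 70.

70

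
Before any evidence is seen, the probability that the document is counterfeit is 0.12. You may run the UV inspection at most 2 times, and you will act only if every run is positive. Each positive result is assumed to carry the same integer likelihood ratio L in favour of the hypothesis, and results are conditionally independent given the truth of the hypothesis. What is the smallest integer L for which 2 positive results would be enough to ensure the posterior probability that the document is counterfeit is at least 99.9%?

86

Prior odds = 0.12/0.88 = 3/22.
Target odds = 0.999/0.001 = 999.
Need L² ≥ 999 ÷ (3/22) = 7326.
85² = 7225 < 7326 ≤ 7396 = 86², so L = 86.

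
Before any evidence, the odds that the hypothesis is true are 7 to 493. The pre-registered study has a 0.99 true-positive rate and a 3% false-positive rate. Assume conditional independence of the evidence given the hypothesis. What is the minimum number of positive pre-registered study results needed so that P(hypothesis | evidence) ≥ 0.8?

2

Prior odds = 7/493.
Likelihood ratio of a positive result = 0.99/0.03 = 33.
Target odds: 0.8 ÷ 0.2 = 4.
Require 33ⁿ ≥ 4 ÷ (7/493) = 1972/7.
33¹ = 33 falls short of 1972/7 but 33² = 1089 reaches it, so n = 2.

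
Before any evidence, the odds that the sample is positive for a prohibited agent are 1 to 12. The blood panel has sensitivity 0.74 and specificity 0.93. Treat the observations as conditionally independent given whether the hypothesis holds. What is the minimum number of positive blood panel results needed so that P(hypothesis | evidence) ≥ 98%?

3

Prior odds = 1/12.
False-positive rate = 1 − 0.93 = 0.07; likelihood ratio of a positive = 0.74/0.07 = 74/7.
Target posterior odds = 0.98/0.02 = 49.
Need (1/12) × (74/7)ⁿ ≥ 49, i.e. (74/7)ⁿ ≥ 588.
(74/7)² = 5476/49 falls short of 588 but (74/7)³ = 405224/343 reaches it, so n = 3.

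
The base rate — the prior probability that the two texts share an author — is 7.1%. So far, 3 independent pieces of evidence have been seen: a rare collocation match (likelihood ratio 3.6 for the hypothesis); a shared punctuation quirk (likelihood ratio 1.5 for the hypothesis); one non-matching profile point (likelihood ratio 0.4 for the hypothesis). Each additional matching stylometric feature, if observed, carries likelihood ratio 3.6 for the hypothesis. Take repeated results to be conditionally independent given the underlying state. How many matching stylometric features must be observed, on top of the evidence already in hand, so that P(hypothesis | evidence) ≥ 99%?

Prior odds = 0.071/0.929 = 71/929.
Combined Bayes factor of the evidence already in hand = 3.6 × 1.5 × 0.4 = 2.16.
Odds after that evidence = (71/929) × 2.16 = 3834/23225.
Target odds = 0.99/0.01 = 99.
Need 3.6ⁿ ≥ 99 ÷ (3834/23225) = 255475/426.
3.6⁴ = 167.9616 falls short of 255475/426 but 3.6⁵ = 604.66176 reaches it, so n = 5.

5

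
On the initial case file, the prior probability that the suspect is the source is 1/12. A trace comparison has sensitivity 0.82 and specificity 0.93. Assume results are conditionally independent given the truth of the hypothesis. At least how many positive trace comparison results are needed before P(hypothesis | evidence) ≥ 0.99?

3

Prior odds = (1/12)/(11/12) = 1/11.
False-positive rate = 1 − 0.93 = 0.07; likelihood ratio of a positive = 0.82/0.07 = 82/7.
Target posterior odds = 0.99/0.01 = 99.
Require (82/7)ⁿ ≥ 99 ÷ (1/11) = 1089.
(82/7)² = 6724/49 falls short of 1089 but (82/7)³ = 551368/343 reaches it, so n = 3.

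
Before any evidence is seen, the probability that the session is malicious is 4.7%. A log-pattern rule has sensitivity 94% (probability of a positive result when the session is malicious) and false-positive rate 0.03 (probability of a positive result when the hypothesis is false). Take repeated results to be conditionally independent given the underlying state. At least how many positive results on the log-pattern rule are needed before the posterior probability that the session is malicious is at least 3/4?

2

Prior odds = 0.047/0.953 = 47/953.
Likelihood ratio of a positive result = 0.94/0.03 = 94/3.
Target posterior odds = 0.75/0.25 = 3.
Require (94/3)ⁿ ≥ 3 ÷ (47/953) = 2859/47.
(94/3)¹ = 94/3 falls short of 2859/47 but (94/3)² = 8836/9 reaches it, so n = 2.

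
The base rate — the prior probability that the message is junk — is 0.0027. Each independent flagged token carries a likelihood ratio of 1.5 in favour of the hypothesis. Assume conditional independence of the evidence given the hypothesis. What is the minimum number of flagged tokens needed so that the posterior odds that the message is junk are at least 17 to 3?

19

Prior odds: 0.0027 ÷ 0.9973 = 27/9973.
Likelihood ratio per flagged token = 1.5.
Target odds = 17/3.
Need (27/9973) × 1.5ⁿ ≥ 17/3, i.e. 1.5ⁿ ≥ 169541/81.
1.5¹⁸ = 387420489/262144 falls short of 169541/81 but 1.5¹⁹ ≈2216.84 reaches it, so n = 19.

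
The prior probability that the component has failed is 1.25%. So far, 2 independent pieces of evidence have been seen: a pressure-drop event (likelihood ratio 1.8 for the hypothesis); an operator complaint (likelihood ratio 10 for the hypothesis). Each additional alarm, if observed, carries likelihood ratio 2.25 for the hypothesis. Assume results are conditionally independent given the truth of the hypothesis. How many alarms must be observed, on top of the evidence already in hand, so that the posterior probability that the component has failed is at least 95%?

Prior odds = 0.0125/0.9875 = 1/79.
Combined Bayes factor of the evidence already in hand = 1.8 × 10 = 18.
Odds after that evidence = (1/79) × 18 = 18/79.
Target odds = 0.95/0.05 = 19.
Need 2.25ⁿ ≥ 19 ÷ (18/79) = 1501/18.
2.25⁵ = 59049/1024 falls short of 1501/18 but 2.25⁶ = 531441/4096 reaches it, so n = 6.

6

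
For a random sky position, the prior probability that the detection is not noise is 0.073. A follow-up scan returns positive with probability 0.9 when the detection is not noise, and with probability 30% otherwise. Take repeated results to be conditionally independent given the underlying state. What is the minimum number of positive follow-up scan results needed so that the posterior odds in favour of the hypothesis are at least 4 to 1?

Prior odds = 0.073/0.927 = 73/927.
Likelihood ratio of a positive result = 0.9/0.3 = 3.
Target odds = 4.
Require 3ⁿ ≥ 4 ÷ (73/927) = 3708/73.
3³ = 27 falls short of 3708/73 but 3⁴ = 81 reaches it, so n = 4.

4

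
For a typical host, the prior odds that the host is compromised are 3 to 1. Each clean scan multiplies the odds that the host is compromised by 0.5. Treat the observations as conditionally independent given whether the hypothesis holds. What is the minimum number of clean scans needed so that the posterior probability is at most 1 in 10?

5

Prior odds = 3.
Likelihood ratio per clean scan = 0.5.
Target odds: 0.1 ÷ 0.9 = 1/9.
Require 0.5ⁿ ≤ 1/9 ÷ 3 = 1/27.
0.5⁴ = 0.0625 is still above 1/27 but 0.5⁵ = 0.03125 is at or below it, so n = 5.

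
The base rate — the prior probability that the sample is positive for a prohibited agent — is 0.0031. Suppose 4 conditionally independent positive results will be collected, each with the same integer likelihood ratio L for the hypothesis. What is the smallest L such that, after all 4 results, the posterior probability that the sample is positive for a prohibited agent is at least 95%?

Prior odds = 0.0031/0.9969 = 31/9969.
Target odds = 0.95/0.05 = 19.
Need L⁴ ≥ 19 ÷ (31/9969) = 189411/31.
8⁴ = 4096 < 189411/31 ≤ 6561 = 9⁴, so L = 9.

9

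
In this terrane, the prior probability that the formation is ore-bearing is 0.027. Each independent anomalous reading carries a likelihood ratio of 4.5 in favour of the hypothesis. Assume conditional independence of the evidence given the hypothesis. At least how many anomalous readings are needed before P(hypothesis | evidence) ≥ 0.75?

4

Prior odds = 0.027/0.973 = 27/973.
Likelihood ratio per anomalous reading = 4.5.
Target odds: 0.75 ÷ 0.25 = 3.
Require 4.5ⁿ ≥ 3 ÷ (27/973) = 973/9.
4.5³ = 91.125 falls short of 973/9 but 4.5⁴ = 410.0625 reaches it, so n = 4.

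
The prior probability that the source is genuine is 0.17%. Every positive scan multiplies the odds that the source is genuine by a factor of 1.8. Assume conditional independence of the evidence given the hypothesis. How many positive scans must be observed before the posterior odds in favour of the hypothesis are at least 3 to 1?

Prior odds = 0.0017/0.9983 = 17/9983.
Likelihood ratio per positive scan = 1.8.
Target odds = 3.
Need (17/9983) × 1.8ⁿ ≥ 3, i.e. 1.8ⁿ ≥ 29949/17.
1.8¹² ≈1156.83 falls short of 29949/17 but 1.8¹³ ≈2082.3 reaches it, so n = 13.

13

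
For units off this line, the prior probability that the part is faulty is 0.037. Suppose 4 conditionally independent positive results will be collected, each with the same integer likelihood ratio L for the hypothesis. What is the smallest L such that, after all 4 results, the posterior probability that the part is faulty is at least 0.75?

3

Prior odds = 0.037/0.963 = 37/963.
Target odds = 0.75/0.25 = 3.
Need L⁴ ≥ 3 ÷ (37/963) = 2889/37.
2⁴ = 16 < 2889/37 ≤ 81 = 3⁴, so L = 3.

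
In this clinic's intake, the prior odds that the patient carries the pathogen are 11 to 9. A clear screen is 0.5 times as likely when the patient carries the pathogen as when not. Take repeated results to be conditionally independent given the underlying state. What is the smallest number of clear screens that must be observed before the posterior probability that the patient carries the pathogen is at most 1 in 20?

5

Prior odds = 11/9.
Likelihood ratio per clear screen = 0.5.
Target odds: 0.05 ÷ 0.95 = 1/19.
Require 0.5ⁿ ≤ 1/19 ÷ (11/9) = 9/209.
0.5⁴ = 0.0625 is still above 9/209 but 0.5⁵ = 0.03125 is at or below it, so n = 5.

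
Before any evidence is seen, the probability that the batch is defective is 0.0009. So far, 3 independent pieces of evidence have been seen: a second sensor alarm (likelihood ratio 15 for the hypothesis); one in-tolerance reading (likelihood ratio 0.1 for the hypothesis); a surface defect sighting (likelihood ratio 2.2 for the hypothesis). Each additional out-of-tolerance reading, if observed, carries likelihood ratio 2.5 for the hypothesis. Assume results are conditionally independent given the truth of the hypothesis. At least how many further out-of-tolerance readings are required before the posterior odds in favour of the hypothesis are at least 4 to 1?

8

Prior odds = 0.0009/0.9991 = 9/9991.
Combined Bayes factor of the evidence already in hand = 15 × 0.1 × 2.2 = 3.3.
Odds after that evidence = (9/9991) × 3.3 = 297/99910.
Target odds = 4.
Need 2.5ⁿ ≥ 4 ÷ (297/99910) = 399640/297.
2.5⁷ = 610.3515625 falls short of 399640/297 but 2.5⁸ = 390625/256 reaches it, so n = 8.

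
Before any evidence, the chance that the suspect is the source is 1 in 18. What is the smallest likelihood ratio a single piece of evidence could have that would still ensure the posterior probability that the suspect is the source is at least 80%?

68

Prior odds = (1/18)/(17/18) = 1/17.
Target odds = 0.8/0.2 = 4.
Required Bayes factor = 4 ÷ (1/17) = 68.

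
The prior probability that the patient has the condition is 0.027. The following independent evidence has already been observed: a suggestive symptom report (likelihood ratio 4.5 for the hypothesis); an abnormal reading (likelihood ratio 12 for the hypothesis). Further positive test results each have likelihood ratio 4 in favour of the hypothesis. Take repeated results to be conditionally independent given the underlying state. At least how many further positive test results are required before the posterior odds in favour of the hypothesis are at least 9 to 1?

2

Prior odds = 0.027/0.973 = 27/973.
Combined Bayes factor of the evidence already in hand = 4.5 × 12 = 54.
Odds after that evidence = (27/973) × 54 = 1458/973.
Target odds = 9.
Need 4ⁿ ≥ 9 ÷ (1458/973) = 973/162.
4¹ = 4 falls short of 973/162 but 4² = 16 reaches it, so n = 2.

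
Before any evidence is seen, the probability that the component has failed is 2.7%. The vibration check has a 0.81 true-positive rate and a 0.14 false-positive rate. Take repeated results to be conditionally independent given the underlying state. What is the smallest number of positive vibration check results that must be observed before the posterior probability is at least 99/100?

5

Prior odds: 0.027 ÷ 0.973 = 27/973.
Likelihood ratio of a positive result = 0.81/0.14 = 81/14.
Target posterior odds = 0.99/0.01 = 99.
Require (81/14)ⁿ ≥ 99 ÷ (27/973) = 10703/3.
(81/14)⁴ = 43046721/38416 falls short of 10703/3 but (81/14)⁵ ≈6483.13 reaches it, so n = 5.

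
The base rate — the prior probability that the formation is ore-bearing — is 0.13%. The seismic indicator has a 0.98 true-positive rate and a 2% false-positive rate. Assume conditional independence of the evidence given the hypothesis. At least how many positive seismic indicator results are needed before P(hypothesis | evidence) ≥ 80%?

Prior odds: 0.0013 ÷ 0.9987 = 13/9987.
Likelihood ratio of a positive result = 0.98/0.02 = 49.
Target odds: 0.8 ÷ 0.2 = 4.
Require 49ⁿ ≥ 4 ÷ (13/9987) = 39948/13.
49² = 2401 falls short of 39948/13 but 49³ = 117649 reaches it, so n = 3.

3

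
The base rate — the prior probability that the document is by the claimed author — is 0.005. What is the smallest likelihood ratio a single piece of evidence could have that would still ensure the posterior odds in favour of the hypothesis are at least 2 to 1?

Prior odds = 0.005/0.995 = 1/199.
Target odds = 2.
Required Bayes factor = 2 ÷ (1/199) = 398.

398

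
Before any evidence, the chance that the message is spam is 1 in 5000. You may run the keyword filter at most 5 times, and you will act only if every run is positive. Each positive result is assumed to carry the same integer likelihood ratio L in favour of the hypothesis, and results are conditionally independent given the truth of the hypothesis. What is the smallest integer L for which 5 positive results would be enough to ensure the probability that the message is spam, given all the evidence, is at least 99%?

Prior odds = 0.0002/0.9998 = 1/4999.
Target odds = 0.99/0.01 = 99.
Need L⁵ ≥ 99 ÷ (1/4999) = 494901.
13⁵ = 371293 < 494901 ≤ 537824 = 14⁵, so L = 14.

14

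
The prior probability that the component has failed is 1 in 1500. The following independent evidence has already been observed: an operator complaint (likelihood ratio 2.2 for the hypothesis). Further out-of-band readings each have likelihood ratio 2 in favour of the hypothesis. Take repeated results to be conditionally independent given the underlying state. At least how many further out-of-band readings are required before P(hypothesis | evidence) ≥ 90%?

Prior odds = (1/1500)/(1499/1500) = 1/1499.
Bayes factor of the evidence already in hand = 2.2.
Odds after that evidence = (1/1499) × 2.2 = 11/7495.
Target odds = 0.9/0.1 = 9.
Need 2ⁿ ≥ 9 ÷ (11/7495) = 67455/11.
2¹² = 4096 falls short of 67455/11 but 2¹³ = 8192 reaches it, so n = 13.

13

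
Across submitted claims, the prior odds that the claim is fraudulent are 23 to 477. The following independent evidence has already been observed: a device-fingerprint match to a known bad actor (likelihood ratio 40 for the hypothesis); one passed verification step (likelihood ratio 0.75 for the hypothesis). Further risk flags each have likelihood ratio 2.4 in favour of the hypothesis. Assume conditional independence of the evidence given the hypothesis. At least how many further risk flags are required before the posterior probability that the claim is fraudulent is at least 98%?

5

Prior odds = 23/477.
Combined Bayes factor of the evidence already in hand = 40 × 0.75 = 30.
Odds after that evidence = (23/477) × 30 = 230/159.
Target odds = 0.98/0.02 = 49.
Need 2.4ⁿ ≥ 49 ÷ (230/159) = 7791/230.
2.4⁴ = 33.1776 falls short of 7791/230 but 2.4⁵ = 79.62624 reaches it, so n = 5.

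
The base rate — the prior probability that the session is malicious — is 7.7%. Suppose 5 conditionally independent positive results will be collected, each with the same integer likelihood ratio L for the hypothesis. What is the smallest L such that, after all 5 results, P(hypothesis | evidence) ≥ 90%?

3

Prior odds = 0.077/0.923 = 77/923.
Target odds = 0.9/0.1 = 9.
Need L⁵ ≥ 9 ÷ (77/923) = 8307/77.
2⁵ = 32 < 8307/77 ≤ 243 = 3⁵, so L = 3.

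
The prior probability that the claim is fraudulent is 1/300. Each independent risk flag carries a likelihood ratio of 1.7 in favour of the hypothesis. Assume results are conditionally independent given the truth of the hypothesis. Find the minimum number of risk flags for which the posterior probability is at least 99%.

20

Prior odds = (1/300)/(299/300) = 1/299.
Likelihood ratio per risk flag = 1.7.
Target posterior odds = 0.99/0.01 = 99.
Require 1.7ⁿ ≥ 99 ÷ (1/299) = 29601.
1.7¹⁹ ≈23907.2 falls short of 29601 but 1.7²⁰ ≈40642.3 reaches it, so n = 20.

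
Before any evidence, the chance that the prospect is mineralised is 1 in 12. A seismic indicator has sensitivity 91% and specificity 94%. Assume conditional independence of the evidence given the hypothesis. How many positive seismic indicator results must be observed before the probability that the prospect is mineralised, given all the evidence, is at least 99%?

Prior odds: (1/12) ÷ (11/12) = 1/11.
False-positive rate = 1 − 0.94 = 0.06; likelihood ratio of a positive = 0.91/0.06 = 91/6.
Target odds: 0.99 ÷ 0.01 = 99.
Require (91/6)ⁿ ≥ 99 ÷ (1/11) = 1089.
(91/6)² = 8281/36 falls short of 1089 but (91/6)³ = 753571/216 reaches it, so n = 3.

3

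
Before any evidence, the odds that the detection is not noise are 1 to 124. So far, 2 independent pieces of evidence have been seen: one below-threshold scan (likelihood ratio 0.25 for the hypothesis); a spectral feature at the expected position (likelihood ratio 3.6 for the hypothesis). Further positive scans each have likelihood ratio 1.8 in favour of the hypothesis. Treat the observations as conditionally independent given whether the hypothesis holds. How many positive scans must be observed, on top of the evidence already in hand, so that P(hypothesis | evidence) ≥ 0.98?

16

Prior odds = 1/124.
Combined Bayes factor of the evidence already in hand = 0.25 × 3.6 = 0.9.
Odds after that evidence = (1/124) × 0.9 = 9/1240.
Target odds = 0.98/0.02 = 49.
Need 1.8ⁿ ≥ 49 ÷ (9/1240) = 60760/9.
1.8¹⁵ ≈6746.64 falls short of 60760/9 but 1.8¹⁶ ≈12144 reaches it, so n = 16.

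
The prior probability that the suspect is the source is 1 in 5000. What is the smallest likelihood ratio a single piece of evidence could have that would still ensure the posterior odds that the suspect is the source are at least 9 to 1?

Prior odds = 0.0002/0.9998 = 1/4999.
Target odds = 9.
Required Bayes factor = 9 ÷ (1/4999) = 44991.

44991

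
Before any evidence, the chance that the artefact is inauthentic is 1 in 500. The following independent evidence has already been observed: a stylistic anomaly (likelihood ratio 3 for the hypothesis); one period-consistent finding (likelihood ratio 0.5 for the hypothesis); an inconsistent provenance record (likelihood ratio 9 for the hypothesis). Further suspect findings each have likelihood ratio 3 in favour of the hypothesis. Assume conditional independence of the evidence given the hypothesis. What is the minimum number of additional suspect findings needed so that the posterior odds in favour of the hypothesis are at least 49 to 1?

7

Prior odds = 0.002/0.998 = 1/499.
Combined Bayes factor of the evidence already in hand = 3 × 0.5 × 9 = 13.5.
Odds after that evidence = (1/499) × 13.5 = 27/998.
Target odds = 49.
Need 3ⁿ ≥ 49 ÷ (27/998) = 48902/27.
3⁶ = 729 falls short of 48902/27 but 3⁷ = 2187 reaches it, so n = 7.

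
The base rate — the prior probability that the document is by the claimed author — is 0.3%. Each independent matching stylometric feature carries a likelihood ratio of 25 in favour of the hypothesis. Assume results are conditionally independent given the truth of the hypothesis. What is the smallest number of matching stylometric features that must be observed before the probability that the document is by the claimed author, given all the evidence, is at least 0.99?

Prior odds: 0.003 ÷ 0.997 = 3/997.
Likelihood ratio per matching stylometric feature = 25.
Target odds: 0.99 ÷ 0.01 = 99.
Need (3/997) × 25ⁿ ≥ 99, i.e. 25ⁿ ≥ 32901.
25³ = 15625 falls short of 32901 but 25⁴ = 390625 reaches it, so n = 4.

4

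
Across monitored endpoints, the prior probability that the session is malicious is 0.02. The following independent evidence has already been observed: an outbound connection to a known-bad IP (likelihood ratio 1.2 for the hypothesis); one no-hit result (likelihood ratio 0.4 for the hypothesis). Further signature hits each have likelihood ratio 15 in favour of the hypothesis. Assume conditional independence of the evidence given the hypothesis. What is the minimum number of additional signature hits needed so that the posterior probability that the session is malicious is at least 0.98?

Prior odds = 0.02/0.98 = 1/49.
Combined Bayes factor of the evidence already in hand = 1.2 × 0.4 = 0.48.
Odds after that evidence = (1/49) × 0.48 = 12/1225.
Target odds = 0.98/0.02 = 49.
Need 15ⁿ ≥ 49 ÷ (12/1225) = 60025/12.
15³ = 3375 falls short of 60025/12 but 15⁴ = 50625 reaches it, so n = 4.

4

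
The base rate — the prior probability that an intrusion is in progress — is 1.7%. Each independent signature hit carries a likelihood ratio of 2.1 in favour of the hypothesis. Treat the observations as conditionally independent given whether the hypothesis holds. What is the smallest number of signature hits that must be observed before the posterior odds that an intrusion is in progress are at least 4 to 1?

Prior odds: 0.017 ÷ 0.983 = 17/983.
Likelihood ratio per signature hit = 2.1.
Target odds = 4.
Require 2.1ⁿ ≥ 4 ÷ (17/983) = 3932/17.
2.1⁷ ≈180.109 falls short of 3932/17 but 2.1⁸ ≈378.229 reaches it, so n = 8.

8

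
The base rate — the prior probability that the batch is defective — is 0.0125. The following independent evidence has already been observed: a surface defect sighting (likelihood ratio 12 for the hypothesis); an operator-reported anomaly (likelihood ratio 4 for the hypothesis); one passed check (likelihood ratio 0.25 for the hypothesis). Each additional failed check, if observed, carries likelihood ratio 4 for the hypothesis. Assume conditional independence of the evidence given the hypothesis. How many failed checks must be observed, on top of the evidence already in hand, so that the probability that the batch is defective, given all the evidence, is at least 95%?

Prior odds = 0.0125/0.9875 = 1/79.
Combined Bayes factor of the evidence already in hand = 12 × 4 × 0.25 = 12.
Odds after that evidence = (1/79) × 12 = 12/79.
Target odds = 0.95/0.05 = 19.
Need 4ⁿ ≥ 19 ÷ (12/79) = 1501/12.
4³ = 64 falls short of 1501/12 but 4⁴ = 256 reaches it, so n = 4.

4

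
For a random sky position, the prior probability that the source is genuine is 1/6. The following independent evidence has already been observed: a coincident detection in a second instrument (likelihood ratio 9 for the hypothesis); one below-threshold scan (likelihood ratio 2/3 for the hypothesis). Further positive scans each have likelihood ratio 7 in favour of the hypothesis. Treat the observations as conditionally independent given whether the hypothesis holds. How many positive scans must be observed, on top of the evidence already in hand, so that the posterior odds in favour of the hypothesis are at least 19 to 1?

2

Prior odds = (1/6)/(5/6) = 0.2.
Combined Bayes factor of the evidence already in hand = 9 × (2/3) = 6.
Odds after that evidence = 0.2 × 6 = 1.2.
Target odds = 19.
Need 7ⁿ ≥ 19 ÷ 1.2 = 95/6.
7¹ = 7 falls short of 95/6 but 7² = 49 reaches it, so n = 2.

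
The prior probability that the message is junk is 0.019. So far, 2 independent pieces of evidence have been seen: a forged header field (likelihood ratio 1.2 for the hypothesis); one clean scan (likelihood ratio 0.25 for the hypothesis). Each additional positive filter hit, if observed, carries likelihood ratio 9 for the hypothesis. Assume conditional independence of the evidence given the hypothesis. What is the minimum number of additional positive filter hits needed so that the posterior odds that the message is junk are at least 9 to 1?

4

Prior odds = 0.019/0.981 = 19/981.
Combined Bayes factor of the evidence already in hand = 1.2 × 0.25 = 0.3.
Odds after that evidence = (19/981) × 0.3 = 19/3270.
Target odds = 9.
Need 9ⁿ ≥ 9 ÷ (19/3270) = 29430/19.
9³ = 729 falls short of 29430/19 but 9⁴ = 6561 reaches it, so n = 4.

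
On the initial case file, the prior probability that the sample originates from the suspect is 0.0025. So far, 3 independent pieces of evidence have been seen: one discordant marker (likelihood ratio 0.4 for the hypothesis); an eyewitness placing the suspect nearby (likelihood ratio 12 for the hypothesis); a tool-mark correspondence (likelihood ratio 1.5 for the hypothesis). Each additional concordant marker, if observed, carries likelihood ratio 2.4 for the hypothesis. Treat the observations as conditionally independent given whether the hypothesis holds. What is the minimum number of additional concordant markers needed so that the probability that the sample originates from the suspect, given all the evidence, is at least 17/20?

7

Prior odds = 0.0025/0.9975 = 1/399.
Combined Bayes factor of the evidence already in hand = 0.4 × 12 × 1.5 = 7.2.
Odds after that evidence = (1/399) × 7.2 = 12/665.
Target odds = 0.85/0.15 = 17/3.
Need 2.4ⁿ ≥ 17/3 ÷ (12/665) = 11305/36.
2.4⁶ = 2985984/15625 falls short of 11305/36 but 2.4⁷ = 35831808/78125 reaches it, so n = 7.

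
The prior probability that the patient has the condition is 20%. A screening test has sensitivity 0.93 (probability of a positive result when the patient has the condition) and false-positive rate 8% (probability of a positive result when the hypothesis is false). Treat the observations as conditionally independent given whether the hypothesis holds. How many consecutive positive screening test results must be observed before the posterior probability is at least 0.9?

Prior odds = 0.2/0.8 = 0.25.
Likelihood ratio of a positive result = 0.93/0.08 = 11.625.
Target posterior odds = 0.9/0.1 = 9.
Need 0.25 × 11.625ⁿ ≥ 9, i.e. 11.625ⁿ ≥ 36.
11.625¹ = 11.625 falls short of 36 but 11.625² = 135.140625 reaches it, so n = 2.

2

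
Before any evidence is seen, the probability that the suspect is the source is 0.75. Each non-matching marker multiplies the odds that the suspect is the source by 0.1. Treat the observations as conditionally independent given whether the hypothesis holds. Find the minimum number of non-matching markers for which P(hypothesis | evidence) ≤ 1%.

3

Prior odds: 0.75 ÷ 0.25 = 3.
Likelihood ratio per non-matching marker = 0.1.
Target odds: 0.01 ÷ 0.99 = 1/99.
Require 0.1ⁿ ≤ 1/99 ÷ 3 = 1/297.
0.1² = 0.01 is still above 1/297 but 0.1³ = 0.001 is at or below it, so n = 3.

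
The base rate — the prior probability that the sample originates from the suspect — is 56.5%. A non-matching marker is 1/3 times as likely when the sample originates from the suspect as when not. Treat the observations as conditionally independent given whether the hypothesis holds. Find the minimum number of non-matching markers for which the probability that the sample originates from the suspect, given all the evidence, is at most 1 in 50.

4

Prior odds = 0.565/0.435 = 113/87.
Likelihood ratio per non-matching marker = 1/3.
Target posterior odds = 0.02/0.98 = 1/49.
Require (1/3)ⁿ ≤ 1/49 ÷ (113/87) = 87/5537.
(1/3)³ = 1/27 is still above 87/5537 but (1/3)⁴ = 1/81 is at or below it, so n = 4.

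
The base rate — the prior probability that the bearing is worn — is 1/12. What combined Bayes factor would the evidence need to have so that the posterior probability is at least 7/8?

77

Prior odds = (1/12)/(11/12) = 1/11.
Target odds = 0.875/0.125 = 7.
Required Bayes factor = 7 ÷ (1/11) = 77.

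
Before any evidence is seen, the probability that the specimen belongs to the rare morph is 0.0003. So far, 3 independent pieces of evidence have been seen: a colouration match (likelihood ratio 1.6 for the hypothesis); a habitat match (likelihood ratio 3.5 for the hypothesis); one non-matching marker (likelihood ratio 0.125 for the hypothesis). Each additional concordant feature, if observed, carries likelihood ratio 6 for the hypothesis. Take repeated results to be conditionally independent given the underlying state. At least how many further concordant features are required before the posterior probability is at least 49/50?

7

Prior odds = 0.0003/0.9997 = 3/9997.
Combined Bayes factor of the evidence already in hand = 1.6 × 3.5 × 0.125 = 0.7.
Odds after that evidence = (3/9997) × 0.7 = 21/99970.
Target odds = 0.98/0.02 = 49.
Need 6ⁿ ≥ 49 ÷ (21/99970) = 699790/3.
6⁶ = 46656 falls short of 699790/3 but 6⁷ = 279936 reaches it, so n = 7.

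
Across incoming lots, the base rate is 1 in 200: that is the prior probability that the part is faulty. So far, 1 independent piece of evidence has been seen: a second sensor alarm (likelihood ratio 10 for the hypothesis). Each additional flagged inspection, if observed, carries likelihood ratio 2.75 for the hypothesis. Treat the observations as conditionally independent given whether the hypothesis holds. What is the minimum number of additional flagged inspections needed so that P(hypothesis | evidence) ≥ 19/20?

Prior odds = 0.005/0.995 = 1/199.
Bayes factor of the evidence already in hand = 10.
Odds after that evidence = (1/199) × 10 = 10/199.
Target odds = 0.95/0.05 = 19.
Need 2.75ⁿ ≥ 19 ÷ (10/199) = 378.1.
2.75⁵ = 161051/1024 falls short of 378.1 but 2.75⁶ = 1771561/4096 reaches it, so n = 6.

6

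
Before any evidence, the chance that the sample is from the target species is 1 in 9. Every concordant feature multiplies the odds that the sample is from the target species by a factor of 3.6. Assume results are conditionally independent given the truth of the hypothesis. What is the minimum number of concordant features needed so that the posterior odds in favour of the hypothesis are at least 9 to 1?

4

Prior odds: (1/9) ÷ (8/9) = 0.125.
Likelihood ratio per concordant feature = 3.6.
Target odds = 9.
Need 0.125 × 3.6ⁿ ≥ 9, i.e. 3.6ⁿ ≥ 72.
3.6³ = 46.656 falls short of 72 but 3.6⁴ = 167.9616 reaches it, so n = 4.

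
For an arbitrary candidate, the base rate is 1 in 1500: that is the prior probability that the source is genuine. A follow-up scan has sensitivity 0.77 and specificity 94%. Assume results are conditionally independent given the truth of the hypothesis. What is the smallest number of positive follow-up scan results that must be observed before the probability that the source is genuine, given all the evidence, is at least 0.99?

Prior odds = (1/1500)/(1499/1500) = 1/1499.
False-positive rate = 1 − 0.94 = 0.06; likelihood ratio of a positive = 0.77/0.06 = 77/6.
Target odds: 0.99 ÷ 0.01 = 99.
Need (1/1499) × (77/6)ⁿ ≥ 99, i.e. (77/6)ⁿ ≥ 148401.
(77/6)⁴ = 35153041/1296 falls short of 148401 but (77/6)⁵ ≈348095 reaches it, so n = 5.

5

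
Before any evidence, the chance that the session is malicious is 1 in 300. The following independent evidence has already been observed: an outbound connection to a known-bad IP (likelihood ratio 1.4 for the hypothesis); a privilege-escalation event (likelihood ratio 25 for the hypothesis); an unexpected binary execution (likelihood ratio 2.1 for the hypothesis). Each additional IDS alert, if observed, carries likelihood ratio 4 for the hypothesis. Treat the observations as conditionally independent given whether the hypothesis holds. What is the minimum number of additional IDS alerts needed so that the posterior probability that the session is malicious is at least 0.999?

6

Prior odds = (1/300)/(299/300) = 1/299.
Combined Bayes factor of the evidence already in hand = 1.4 × 25 × 2.1 = 73.5.
Odds after that evidence = (1/299) × 73.5 = 147/598.
Target odds = 0.999/0.001 = 999.
Need 4ⁿ ≥ 999 ÷ (147/598) = 199134/49.
4⁵ = 1024 falls short of 199134/49 but 4⁶ = 4096 reaches it, so n = 6.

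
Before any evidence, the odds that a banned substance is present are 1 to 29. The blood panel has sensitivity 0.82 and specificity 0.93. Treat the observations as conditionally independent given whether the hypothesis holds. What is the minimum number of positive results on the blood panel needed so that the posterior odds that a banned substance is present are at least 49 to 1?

3

Prior odds = 1/29.
False-positive rate = 1 − 0.93 = 0.07; likelihood ratio of a positive = 0.82/0.07 = 82/7.
Target odds = 49.
Need (1/29) × (82/7)ⁿ ≥ 49, i.e. (82/7)ⁿ ≥ 1421.
(82/7)² = 6724/49 falls short of 1421 but (82/7)³ = 551368/343 reaches it, so n = 3.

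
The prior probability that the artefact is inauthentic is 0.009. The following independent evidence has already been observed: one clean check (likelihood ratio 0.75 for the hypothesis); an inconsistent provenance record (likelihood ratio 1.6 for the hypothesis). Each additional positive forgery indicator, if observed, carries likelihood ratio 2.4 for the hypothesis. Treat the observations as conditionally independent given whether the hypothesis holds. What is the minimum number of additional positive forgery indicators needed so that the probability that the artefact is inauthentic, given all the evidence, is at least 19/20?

Prior odds = 0.009/0.991 = 9/991.
Combined Bayes factor of the evidence already in hand = 0.75 × 1.6 = 1.2.
Odds after that evidence = (9/991) × 1.2 = 54/4955.
Target odds = 0.95/0.05 = 19.
Need 2.4ⁿ ≥ 19 ÷ (54/4955) = 94145/54.
2.4⁸ = 429981696/390625 falls short of 94145/54 but 2.4⁹ ≈2641.81 reaches it, so n = 9.

9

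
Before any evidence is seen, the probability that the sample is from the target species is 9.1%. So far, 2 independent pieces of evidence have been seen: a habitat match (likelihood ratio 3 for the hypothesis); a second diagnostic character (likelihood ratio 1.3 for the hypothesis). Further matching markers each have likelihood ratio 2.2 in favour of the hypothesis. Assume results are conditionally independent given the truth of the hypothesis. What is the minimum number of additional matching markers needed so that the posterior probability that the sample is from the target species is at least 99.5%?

Prior odds = 0.091/0.909 = 91/909.
Combined Bayes factor of the evidence already in hand = 3 × 1.3 = 3.9.
Odds after that evidence = (91/909) × 3.9 = 1183/3030.
Target odds = 0.995/0.005 = 199.
Need 2.2ⁿ ≥ 199 ÷ (1183/3030) = 602970/1183.
2.2⁷ = 19487171/78125 falls short of 602970/1183 but 2.2⁸ = 214358881/390625 reaches it, so n = 8.

8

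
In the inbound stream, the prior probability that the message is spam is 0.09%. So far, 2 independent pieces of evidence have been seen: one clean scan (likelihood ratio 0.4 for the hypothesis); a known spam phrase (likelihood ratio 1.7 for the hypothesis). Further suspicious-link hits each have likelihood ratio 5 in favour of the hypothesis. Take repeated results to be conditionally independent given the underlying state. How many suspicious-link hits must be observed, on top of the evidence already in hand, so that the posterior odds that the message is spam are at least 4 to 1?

6

Prior odds = 0.0009/0.9991 = 9/9991.
Combined Bayes factor of the evidence already in hand = 0.4 × 1.7 = 0.68.
Odds after that evidence = (9/9991) × 0.68 = 153/249775.
Target odds = 4.
Need 5ⁿ ≥ 4 ÷ (153/249775) = 999100/153.
5⁵ = 3125 falls short of 999100/153 but 5⁶ = 15625 reaches it, so n = 6.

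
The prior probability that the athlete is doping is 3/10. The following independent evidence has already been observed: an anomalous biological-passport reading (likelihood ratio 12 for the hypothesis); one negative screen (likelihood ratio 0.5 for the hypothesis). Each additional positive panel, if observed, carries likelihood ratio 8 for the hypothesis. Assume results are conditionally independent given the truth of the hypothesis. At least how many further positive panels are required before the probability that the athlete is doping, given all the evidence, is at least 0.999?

3

Prior odds = 0.3/0.7 = 3/7.
Combined Bayes factor of the evidence already in hand = 12 × 0.5 = 6.
Odds after that evidence = (3/7) × 6 = 18/7.
Target odds = 0.999/0.001 = 999.
Need 8ⁿ ≥ 999 ÷ (18/7) = 388.5.
8² = 64 falls short of 388.5 but 8³ = 512 reaches it, so n = 3.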